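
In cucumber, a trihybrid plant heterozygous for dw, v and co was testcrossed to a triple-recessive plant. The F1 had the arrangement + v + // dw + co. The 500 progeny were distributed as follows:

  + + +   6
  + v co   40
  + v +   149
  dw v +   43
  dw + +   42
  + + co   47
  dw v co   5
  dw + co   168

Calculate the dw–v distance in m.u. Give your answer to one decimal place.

The two rarest classes, + + + and dw v co, are the double crossovers. Comparing them with the parentals, only the v allele has switched, so v is the middle locus and the order is dw – v – co.
Crossovers in the dw–v interval produce the single-crossover classes dw v + and + + co (43 + 47 = 90) plus the double crossovers (11).
RF(dw–v) = (90 + 11) / 500 = 101/500 = 0.2020 → 20.2 m.u.

20.2 m.u.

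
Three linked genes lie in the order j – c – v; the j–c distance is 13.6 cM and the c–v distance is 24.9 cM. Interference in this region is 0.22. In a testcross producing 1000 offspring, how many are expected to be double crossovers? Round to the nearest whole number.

26

Map distances give recombination frequencies of 0.136 and 0.249 for the two intervals.
With interference 0.22 (so coincidence = 0.78), expected double-crossover frequency = 0.136 × 0.249 × 0.78 = 0.02641.
Expected number = 0.02641 × 1000 = 26.41 ≈ 26.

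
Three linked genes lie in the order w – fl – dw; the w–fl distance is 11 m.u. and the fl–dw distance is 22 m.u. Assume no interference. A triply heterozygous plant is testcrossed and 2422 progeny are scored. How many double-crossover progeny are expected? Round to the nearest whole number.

Map distances give recombination frequencies of 0.110 and 0.220 for the two intervals.
With no interference, expected double-crossover frequency = 0.110 × 0.220 = 0.02420.
Expected number = 0.02420 × 2422 = 58.61 ≈ 59.

59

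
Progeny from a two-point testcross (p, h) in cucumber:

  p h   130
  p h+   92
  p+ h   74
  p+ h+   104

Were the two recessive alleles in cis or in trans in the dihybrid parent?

The two most frequent classes are p+ h+ (104) and p h (130); these are the parental (non-recombinant) types.
So the F1 carried p+ h+ on one chromosome and p h on the other — the recessive alleles are on the same chromosome (cis / coupling).

cis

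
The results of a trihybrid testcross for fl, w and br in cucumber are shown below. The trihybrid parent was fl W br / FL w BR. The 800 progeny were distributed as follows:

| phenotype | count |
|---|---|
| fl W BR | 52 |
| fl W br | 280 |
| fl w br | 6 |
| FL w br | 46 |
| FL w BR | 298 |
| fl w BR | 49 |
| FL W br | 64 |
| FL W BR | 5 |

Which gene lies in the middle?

The two rarest classes, fl w br and FL W BR, are the double crossovers. Comparing them with the parentals, only the w allele has switched, so w is the middle locus and the order is fl – w – br.

w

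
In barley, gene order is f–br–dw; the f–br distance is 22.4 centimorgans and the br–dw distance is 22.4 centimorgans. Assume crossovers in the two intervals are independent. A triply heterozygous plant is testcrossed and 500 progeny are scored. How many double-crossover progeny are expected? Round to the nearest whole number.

25

Map distances give recombination frequencies of 0.224 and 0.224 for the two intervals.
With no interference, expected double-crossover frequency = 0.224 × 0.224 = 0.05018.
Expected number = 0.05018 × 500 = 25.09 ≈ 25.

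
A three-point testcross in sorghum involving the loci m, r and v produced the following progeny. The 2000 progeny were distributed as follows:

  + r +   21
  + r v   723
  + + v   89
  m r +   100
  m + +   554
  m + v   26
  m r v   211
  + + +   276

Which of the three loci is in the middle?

v

The two most frequent reciprocal classes, m + + and + r v, are the parental types, so the F1 was m + + / + r v.
The two rarest classes, m + v and + r +, are the double crossovers. Comparing them with the parentals, only the v allele has switched, so v is the middle locus and the order is m – v – r.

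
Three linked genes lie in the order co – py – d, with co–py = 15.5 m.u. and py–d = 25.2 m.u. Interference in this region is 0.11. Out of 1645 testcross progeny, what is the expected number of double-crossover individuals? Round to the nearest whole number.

57

Map distances give recombination frequencies of 0.155 and 0.252 for the two intervals.
With interference 0.11 (so coincidence = 0.89), expected double-crossover frequency = 0.155 × 0.252 × 0.89 = 0.03476.
Expected number = 0.03476 × 1645 = 57.19 ≈ 57.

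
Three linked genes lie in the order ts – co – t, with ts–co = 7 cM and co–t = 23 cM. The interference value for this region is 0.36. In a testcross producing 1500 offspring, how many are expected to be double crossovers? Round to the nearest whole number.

Map distances give recombination frequencies of 0.070 and 0.230 for the two intervals.
With interference 0.36 (so coincidence = 0.64), expected double-crossover frequency = 0.070 × 0.230 × 0.64 = 0.01030.
Expected number = 0.01030 × 1500 = 15.46 ≈ 15.

15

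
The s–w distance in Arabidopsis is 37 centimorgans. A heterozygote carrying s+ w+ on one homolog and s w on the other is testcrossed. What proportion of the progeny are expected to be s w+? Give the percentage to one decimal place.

A map distance of 37 centimorgans corresponds to a recombination frequency of 0.370.
The F1 is s+ w+ / s w, so s w+ is a recombinant gamete class with expected frequency r/2 = 0.370/2 = 0.1850.
That is 0.1850 = 18.5% of the progeny.

18.5%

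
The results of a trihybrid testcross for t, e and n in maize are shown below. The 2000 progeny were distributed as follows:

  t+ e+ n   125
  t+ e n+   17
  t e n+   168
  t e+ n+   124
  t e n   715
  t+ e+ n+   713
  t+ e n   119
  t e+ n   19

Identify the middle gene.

e

The two most frequent reciprocal classes, t+ e+ n+ and t e n, are the parental types, so the F1 was t+ e+ n+ / t e n.
The two rarest classes, t+ e n+ and t e+ n, are the double crossovers. Comparing them with the parentals, only the e allele has switched, so e is the middle locus and the order is n – e – t.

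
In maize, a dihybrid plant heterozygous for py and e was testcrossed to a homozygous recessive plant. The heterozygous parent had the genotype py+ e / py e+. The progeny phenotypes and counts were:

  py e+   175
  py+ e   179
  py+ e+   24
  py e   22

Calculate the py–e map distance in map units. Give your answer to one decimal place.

The recombinant classes are py+ e+ and py e: 24 + 22 = 46.
Recombination frequency = 46/400 = 0.1150 ≈ 11.5%, i.e. 11.5 map units.

11.5 map units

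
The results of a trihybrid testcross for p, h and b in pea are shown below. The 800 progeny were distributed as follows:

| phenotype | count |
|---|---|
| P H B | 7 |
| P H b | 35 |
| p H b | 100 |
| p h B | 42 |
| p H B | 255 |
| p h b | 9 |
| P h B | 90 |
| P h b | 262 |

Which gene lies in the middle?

The two most frequent reciprocal classes, P h b and p H B, are the parental types, so the F1 was P h b / p H B.
The two rarest classes, p h b and P H B, are the double crossovers. Comparing them with the parentals, only the p allele has switched, so p is the middle locus and the order is b – p – h.

p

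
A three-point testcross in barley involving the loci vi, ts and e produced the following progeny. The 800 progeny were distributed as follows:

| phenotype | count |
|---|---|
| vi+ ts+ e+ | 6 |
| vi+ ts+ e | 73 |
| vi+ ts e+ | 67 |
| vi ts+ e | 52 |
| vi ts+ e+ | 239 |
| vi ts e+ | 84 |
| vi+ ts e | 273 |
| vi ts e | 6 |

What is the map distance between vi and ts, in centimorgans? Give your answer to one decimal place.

The two most frequent reciprocal classes, vi ts+ e+ and vi+ ts e, are the parental types, so the F1 was vi ts+ e+ / vi+ ts e.
The two rarest classes, vi+ ts+ e+ and vi ts e, are the double crossovers. Comparing them with the parentals, only the vi allele has switched, so vi is the middle locus and the order is e – vi – ts.
Crossovers in the vi–ts interval produce the single-crossover classes vi ts e+ and vi+ ts+ e (84 + 73 = 157) plus the double crossovers (12).
RF(vi–ts) = (157 + 12) / 800 = 169/800 = 0.2112 → 21.1 centimorgans.

21.1 centimorgans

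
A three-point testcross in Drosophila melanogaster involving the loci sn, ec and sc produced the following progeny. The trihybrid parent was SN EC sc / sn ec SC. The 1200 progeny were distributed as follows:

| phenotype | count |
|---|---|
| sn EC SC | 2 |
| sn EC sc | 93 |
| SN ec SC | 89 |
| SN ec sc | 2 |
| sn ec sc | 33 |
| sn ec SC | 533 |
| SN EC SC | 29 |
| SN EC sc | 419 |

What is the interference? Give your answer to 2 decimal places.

0.61

The two rarest classes, SN ec sc and sn EC SC, are the double crossovers. Comparing them with the parentals, only the ec allele has switched, so ec is the middle locus and the order is sc – ec – sn.
sc–ec: (62 + 4)/1200 = 0.0550; ec–sn: (182 + 4)/1200 = 0.1550.
Expected DCO frequency = 0.0550 × 0.1550 ≈ 0.00852; observed = 4/1200 ≈ 0.00333.
Coefficient of coincidence = 0.00333/0.00852 ≈ 0.39; interference = 1 − 0.39 = 0.61.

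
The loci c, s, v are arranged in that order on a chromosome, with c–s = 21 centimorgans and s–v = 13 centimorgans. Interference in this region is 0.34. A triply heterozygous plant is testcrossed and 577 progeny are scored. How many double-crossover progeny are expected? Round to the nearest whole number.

Map distances give recombination frequencies of 0.210 and 0.130 for the two intervals.
With interference 0.34 (so coincidence = 0.66), expected double-crossover frequency = 0.210 × 0.130 × 0.66 = 0.01802.
Expected number = 0.01802 × 577 = 10.40 ≈ 10.

10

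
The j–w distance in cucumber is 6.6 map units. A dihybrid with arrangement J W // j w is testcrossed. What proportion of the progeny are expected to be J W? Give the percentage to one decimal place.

A map distance of 6.6 map units corresponds to a recombination frequency of 0.066.
The F1 is J W / j w, so J W is a parental gamete class with expected frequency (1 − r)/2 = 0.934/2 = 0.4670.
That is 0.4670 = 46.7% of the progeny.

46.7%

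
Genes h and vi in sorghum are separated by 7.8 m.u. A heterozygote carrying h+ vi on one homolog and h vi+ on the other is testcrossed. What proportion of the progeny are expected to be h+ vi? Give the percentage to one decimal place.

A map distance of 7.8 m.u. corresponds to a recombination frequency of 0.078.
The F1 is h+ vi / h vi+, so h+ vi is a parental gamete class with expected frequency (1 − r)/2 = 0.922/2 = 0.4610.
That is 0.4610 = 46.1% of the progeny.

46.1%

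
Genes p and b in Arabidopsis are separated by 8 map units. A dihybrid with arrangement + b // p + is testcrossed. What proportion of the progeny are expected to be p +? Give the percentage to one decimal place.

46.0%

A map distance of 8 map units corresponds to a recombination frequency of 0.080.
The F1 is + b / p +, so p + is a parental gamete class with expected frequency (1 − r)/2 = 0.920/2 = 0.4600.
That is 0.4600 = 46.0% of the progeny.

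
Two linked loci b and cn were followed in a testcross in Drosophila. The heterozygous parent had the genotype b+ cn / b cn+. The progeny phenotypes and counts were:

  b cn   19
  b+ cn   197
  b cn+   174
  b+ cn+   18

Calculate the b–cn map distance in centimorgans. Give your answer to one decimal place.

The recombinant classes are b+ cn+ and b cn: 18 + 19 = 37.
Recombination frequency = 37/408 = 0.0907 ≈ 9.1%, i.e. 9.1 centimorgans.

9.1 centimorgans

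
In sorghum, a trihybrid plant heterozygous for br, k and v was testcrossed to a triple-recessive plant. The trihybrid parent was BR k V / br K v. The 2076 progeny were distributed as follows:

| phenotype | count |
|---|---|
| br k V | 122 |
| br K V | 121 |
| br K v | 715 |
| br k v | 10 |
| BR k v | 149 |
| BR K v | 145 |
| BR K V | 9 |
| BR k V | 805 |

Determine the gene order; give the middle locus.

k

The two rarest classes, BR K V and br k v, are the double crossovers. Comparing them with the parentals, only the k allele has switched, so k is the middle locus and the order is br – k – v.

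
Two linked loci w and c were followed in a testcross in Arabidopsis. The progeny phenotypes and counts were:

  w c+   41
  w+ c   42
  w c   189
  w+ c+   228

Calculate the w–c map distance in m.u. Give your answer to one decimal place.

16.6 m.u.

The two most frequent classes, w+ c+ (228) and w c (189), are the parental types, so the F1 was w+ c+ / w c.
The recombinant classes are w+ c and w c+: 42 + 41 = 83.
Recombination frequency = 83/500 = 0.1660 ≈ 16.6%, i.e. 16.6 m.u.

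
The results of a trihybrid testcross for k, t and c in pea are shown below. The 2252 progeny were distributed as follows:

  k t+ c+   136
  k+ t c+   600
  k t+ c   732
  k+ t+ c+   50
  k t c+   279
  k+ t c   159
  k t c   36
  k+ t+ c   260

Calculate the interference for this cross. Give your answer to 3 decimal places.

The two most frequent reciprocal classes, k+ t c+ and k t+ c, are the parental types, so the F1 was k+ t c+ / k t+ c.
The two rarest classes, k+ t+ c+ and k t c, are the double crossovers. Comparing them with the parentals, only the t allele has switched, so t is the middle locus and the order is k – t – c.
k–t: (539 + 86)/2252 = 0.2775; t–c: (295 + 86)/2252 = 0.1692.
Expected DCO frequency = 0.2775 × 0.1692 ≈ 0.04695; observed = 86/2252 ≈ 0.03819.
Coefficient of coincidence = 0.03819/0.04695 ≈ 0.813; interference = 1 − 0.813 = 0.187.

0.187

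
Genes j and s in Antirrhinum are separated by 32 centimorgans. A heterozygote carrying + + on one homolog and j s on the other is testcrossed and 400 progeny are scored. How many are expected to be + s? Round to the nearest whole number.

A map distance of 32 centimorgans corresponds to a recombination frequency of 0.320.
The F1 is + + / j s, so + s is a recombinant gamete class with expected frequency r/2 = 0.320/2 = 0.1600.
Expected number = 0.1600 × 400 = 64.00 ≈ 64.

64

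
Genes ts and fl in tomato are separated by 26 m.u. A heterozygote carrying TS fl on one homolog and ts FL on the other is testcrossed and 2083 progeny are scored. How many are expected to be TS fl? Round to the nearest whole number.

A map distance of 26 m.u. corresponds to a recombination frequency of 0.260.
The F1 is TS fl / ts FL, so TS fl is a parental gamete class with expected frequency (1 − r)/2 = 0.740/2 = 0.3700.
Expected number = 0.3700 × 2083 = 770.71 ≈ 771.

771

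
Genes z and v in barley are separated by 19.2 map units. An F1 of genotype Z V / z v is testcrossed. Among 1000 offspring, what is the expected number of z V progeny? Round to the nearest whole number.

96

A map distance of 19.2 map units corresponds to a recombination frequency of 0.192.
The F1 is Z V / z v, so z V is a recombinant gamete class with expected frequency r/2 = 0.192/2 = 0.0960.
Expected number = 0.0960 × 1000 = 96.00 ≈ 96.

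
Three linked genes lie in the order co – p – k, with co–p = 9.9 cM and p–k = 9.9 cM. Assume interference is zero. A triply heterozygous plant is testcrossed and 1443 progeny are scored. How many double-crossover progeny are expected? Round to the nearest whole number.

14

Map distances give recombination frequencies of 0.099 and 0.099 for the two intervals.
With no interference, expected double-crossover frequency = 0.099 × 0.099 = 0.00980.
Expected number = 0.00980 × 1443 = 14.14 ≈ 14.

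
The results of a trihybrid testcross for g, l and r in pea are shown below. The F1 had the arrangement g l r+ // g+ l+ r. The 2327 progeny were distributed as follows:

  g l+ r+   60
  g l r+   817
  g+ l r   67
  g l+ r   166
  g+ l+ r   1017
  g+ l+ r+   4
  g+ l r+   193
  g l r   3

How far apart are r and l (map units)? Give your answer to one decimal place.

The two rarest classes, g l r and g+ l+ r+, are the double crossovers. Comparing them with the parentals, only the r allele has switched, so r is the middle locus and the order is l – r – g.
Crossovers in the l–r interval produce the single-crossover classes g l+ r+ and g+ l r (60 + 67 = 127) plus the double crossovers (7).
RF(l–r) = (127 + 7) / 2327 = 134/2327 = 0.0576 → 5.8 map units.

5.8 map units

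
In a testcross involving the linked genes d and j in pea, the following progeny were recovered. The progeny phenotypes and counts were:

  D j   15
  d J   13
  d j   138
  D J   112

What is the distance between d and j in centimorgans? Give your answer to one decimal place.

The two most frequent classes, D J (112) and d j (138), are the parental types, so the F1 was D J / d j.
The recombinant classes are D j and d J: 15 + 13 = 28.
Recombination frequency = 28/278 = 0.1007 ≈ 10.1%, i.e. 10.1 centimorgans.

10.1 centimorgans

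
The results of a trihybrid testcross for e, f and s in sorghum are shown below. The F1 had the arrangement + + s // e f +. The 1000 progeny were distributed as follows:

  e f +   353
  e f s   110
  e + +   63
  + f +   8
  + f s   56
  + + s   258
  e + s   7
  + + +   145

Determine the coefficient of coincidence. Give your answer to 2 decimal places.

The two rarest classes, e + s and + f +, are the double crossovers. Comparing them with the parentals, only the e allele has switched, so e is the middle locus and the order is s – e – f.
s–e: (255 + 15)/1000 = 0.2700; e–f: (119 + 15)/1000 = 0.1340.
Expected DCO frequency = 0.2700 × 0.1340 ≈ 0.03618; observed = 15/1000 ≈ 0.01500.
Coefficient of coincidence = 0.01500/0.03618 ≈ 0.41.

0.41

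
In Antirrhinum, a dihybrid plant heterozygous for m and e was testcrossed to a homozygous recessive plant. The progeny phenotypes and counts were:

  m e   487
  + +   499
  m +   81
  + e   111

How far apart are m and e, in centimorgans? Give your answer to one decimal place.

The two most frequent classes, + + (499) and m e (487), are the parental types, so the F1 was + + / m e.
The recombinant classes are + e and m +: 111 + 81 = 192.
Recombination frequency = 192/1178 = 0.1630 ≈ 16.3%, i.e. 16.3 centimorgans.

16.3 centimorgans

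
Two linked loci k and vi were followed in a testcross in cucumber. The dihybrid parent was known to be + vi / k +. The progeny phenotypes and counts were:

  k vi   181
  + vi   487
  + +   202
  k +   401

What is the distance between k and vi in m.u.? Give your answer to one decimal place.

The recombinant classes are + + and k vi: 202 + 181 = 383.
Recombination frequency = 383/1271 = 0.3013 ≈ 30.1%, i.e. 30.1 m.u.

30.1 m.u.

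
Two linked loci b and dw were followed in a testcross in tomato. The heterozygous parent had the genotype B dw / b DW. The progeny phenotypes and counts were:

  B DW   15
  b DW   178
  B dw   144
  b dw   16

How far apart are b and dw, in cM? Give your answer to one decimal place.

The recombinant classes are B DW and b dw: 15 + 16 = 31.
Recombination frequency = 31/353 = 0.0878 ≈ 8.8%, i.e. 8.8 cM.

8.8 cM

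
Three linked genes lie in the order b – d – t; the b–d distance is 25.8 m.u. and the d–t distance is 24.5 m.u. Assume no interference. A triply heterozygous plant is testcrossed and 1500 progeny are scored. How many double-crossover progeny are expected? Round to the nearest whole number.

Map distances give recombination frequencies of 0.258 and 0.245 for the two intervals.
With no interference, expected double-crossover frequency = 0.258 × 0.245 = 0.06321.
Expected number = 0.06321 × 1500 = 94.81 ≈ 95.

95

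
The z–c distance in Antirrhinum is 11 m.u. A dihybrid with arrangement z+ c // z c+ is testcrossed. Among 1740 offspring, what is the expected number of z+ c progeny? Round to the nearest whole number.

774

A map distance of 11 m.u. corresponds to a recombination frequency of 0.110.
The F1 is z+ c / z c+, so z+ c is a parental gamete class with expected frequency (1 − r)/2 = 0.890/2 = 0.4450.
Expected number = 0.4450 × 1740 = 774.30 ≈ 774.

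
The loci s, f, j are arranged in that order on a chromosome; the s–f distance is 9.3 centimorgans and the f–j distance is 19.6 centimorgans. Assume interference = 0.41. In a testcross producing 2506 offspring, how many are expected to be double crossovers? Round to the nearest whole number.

Map distances give recombination frequencies of 0.093 and 0.196 for the two intervals.
With interference 0.41 (so coincidence = 0.59), expected double-crossover frequency = 0.093 × 0.196 × 0.59 = 0.01075.
Expected number = 0.01075 × 2506 = 26.95 ≈ 27.

27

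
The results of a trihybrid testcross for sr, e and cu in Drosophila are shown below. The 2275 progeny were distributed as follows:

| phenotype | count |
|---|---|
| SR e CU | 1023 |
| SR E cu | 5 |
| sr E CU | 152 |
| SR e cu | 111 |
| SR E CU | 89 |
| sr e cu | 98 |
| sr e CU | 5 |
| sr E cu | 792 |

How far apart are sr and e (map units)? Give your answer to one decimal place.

The two most frequent reciprocal classes, SR e CU and sr E cu, are the parental types, so the F1 was SR e CU / sr E cu.
The two rarest classes, sr e CU and SR E cu, are the double crossovers. Comparing them with the parentals, only the sr allele has switched, so sr is the middle locus and the order is e – sr – cu.
Crossovers in the e–sr interval produce the single-crossover classes SR E CU and sr e cu (89 + 98 = 187) plus the double crossovers (10).
RF(e–sr) = (187 + 10) / 2275 = 197/2275 = 0.0866 → 8.7 map units.

8.7 map units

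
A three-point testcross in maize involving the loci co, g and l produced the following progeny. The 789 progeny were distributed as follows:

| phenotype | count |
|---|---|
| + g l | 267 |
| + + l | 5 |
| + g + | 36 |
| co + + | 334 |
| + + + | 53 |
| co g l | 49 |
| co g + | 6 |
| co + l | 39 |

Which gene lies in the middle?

g

The two most frequent reciprocal classes, co + + and + g l, are the parental types, so the F1 was co + + / + g l.
The two rarest classes, co g + and + + l, are the double crossovers. Comparing them with the parentals, only the g allele has switched, so g is the middle locus and the order is co – g – l.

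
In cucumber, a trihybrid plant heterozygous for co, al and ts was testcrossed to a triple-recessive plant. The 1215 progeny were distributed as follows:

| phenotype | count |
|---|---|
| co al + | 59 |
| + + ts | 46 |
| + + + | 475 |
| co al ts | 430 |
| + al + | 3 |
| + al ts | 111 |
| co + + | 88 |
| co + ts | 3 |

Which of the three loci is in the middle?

The two most frequent reciprocal classes, co al ts and + + +, are the parental types, so the F1 was co al ts / + + +.
The two rarest classes, co + ts and + al +, are the double crossovers. Comparing them with the parentals, only the al allele has switched, so al is the middle locus and the order is ts – al – co.

al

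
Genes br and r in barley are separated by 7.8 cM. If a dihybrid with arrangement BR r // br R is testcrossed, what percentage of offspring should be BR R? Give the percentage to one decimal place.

3.9%

A map distance of 7.8 cM corresponds to a recombination frequency of 0.078.
The F1 is BR r / br R, so BR R is a recombinant gamete class with expected frequency r/2 = 0.078/2 = 0.0390.
That is 0.0390 = 3.9% of the progeny.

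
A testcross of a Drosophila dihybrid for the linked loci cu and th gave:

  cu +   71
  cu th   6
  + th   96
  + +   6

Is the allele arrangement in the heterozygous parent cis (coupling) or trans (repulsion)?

trans

The two most frequent classes are + th (96) and cu + (71); these are the parental (non-recombinant) types.
So the F1 carried + th on one chromosome and cu + on the other — the recessive alleles are on opposite chromosomes (trans / repulsion).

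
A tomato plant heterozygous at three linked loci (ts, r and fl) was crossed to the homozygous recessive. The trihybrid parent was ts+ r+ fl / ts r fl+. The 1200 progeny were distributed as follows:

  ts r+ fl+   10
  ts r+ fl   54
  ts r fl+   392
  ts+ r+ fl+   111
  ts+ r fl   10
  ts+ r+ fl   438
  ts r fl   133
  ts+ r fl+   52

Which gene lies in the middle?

The two rarest classes, ts+ r fl and ts r+ fl+, are the double crossovers. Comparing them with the parentals, only the r allele has switched, so r is the middle locus and the order is fl – r – ts.

r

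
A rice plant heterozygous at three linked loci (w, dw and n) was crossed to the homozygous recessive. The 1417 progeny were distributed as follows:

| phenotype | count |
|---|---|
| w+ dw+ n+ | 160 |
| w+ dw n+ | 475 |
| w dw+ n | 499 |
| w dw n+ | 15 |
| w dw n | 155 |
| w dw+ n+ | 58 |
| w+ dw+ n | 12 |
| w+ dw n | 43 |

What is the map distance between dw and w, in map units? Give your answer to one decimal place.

The two most frequent reciprocal classes, w+ dw n+ and w dw+ n, are the parental types, so the F1 was w+ dw n+ / w dw+ n.
The two rarest classes, w dw n+ and w+ dw+ n, are the double crossovers. Comparing them with the parentals, only the w allele has switched, so w is the middle locus and the order is n – w – dw.
Crossovers in the w–dw interval produce the single-crossover classes w+ dw+ n+ and w dw n (160 + 155 = 315) plus the double crossovers (27).
RF(w–dw) = (315 + 27) / 1417 = 342/1417 = 0.2414 → 24.1 map units.

24.1 map units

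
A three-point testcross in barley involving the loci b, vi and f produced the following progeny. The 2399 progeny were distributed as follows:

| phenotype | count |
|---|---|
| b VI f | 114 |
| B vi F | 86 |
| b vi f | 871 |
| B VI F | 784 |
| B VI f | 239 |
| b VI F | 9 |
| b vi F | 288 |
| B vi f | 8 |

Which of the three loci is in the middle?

The two most frequent reciprocal classes, b vi f and B VI F, are the parental types, so the F1 was b vi f / B VI F.
The two rarest classes, B vi f and b VI F, are the double crossovers. Comparing them with the parentals, only the b allele has switched, so b is the middle locus and the order is f – b – vi.

b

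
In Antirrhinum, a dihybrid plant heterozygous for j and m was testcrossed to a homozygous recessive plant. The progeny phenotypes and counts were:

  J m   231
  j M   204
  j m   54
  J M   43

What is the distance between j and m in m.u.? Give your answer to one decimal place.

18.2 m.u.

The two most frequent classes, J m (231) and j M (204), are the parental types, so the F1 was J m / j M.
The recombinant classes are J M and j m: 43 + 54 = 97.
Recombination frequency = 97/532 = 0.1823 ≈ 18.2%, i.e. 18.2 m.u.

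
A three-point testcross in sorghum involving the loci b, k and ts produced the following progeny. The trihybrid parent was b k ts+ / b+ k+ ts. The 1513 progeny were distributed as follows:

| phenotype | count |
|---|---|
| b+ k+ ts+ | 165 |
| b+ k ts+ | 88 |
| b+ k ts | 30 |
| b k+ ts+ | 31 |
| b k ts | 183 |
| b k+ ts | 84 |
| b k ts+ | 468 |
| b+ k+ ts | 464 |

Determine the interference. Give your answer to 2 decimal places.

The two rarest classes, b k+ ts+ and b+ k ts, are the double crossovers. Comparing them with the parentals, only the k allele has switched, so k is the middle locus and the order is ts – k – b.
ts–k: (348 + 61)/1513 = 0.2703; k–b: (172 + 61)/1513 = 0.1540.
Expected DCO frequency = 0.2703 × 0.1540 ≈ 0.04163; observed = 61/1513 ≈ 0.04032.
Coefficient of coincidence = 0.04032/0.04163 ≈ 0.97; interference = 1 − 0.97 = 0.03.

0.03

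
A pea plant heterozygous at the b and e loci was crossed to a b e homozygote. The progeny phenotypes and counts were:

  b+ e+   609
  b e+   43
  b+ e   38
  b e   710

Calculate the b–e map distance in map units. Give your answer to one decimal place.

The two most frequent classes, b+ e+ (609) and b e (710), are the parental types, so the F1 was b+ e+ / b e.
The recombinant classes are b+ e and b e+: 38 + 43 = 81.
Recombination frequency = 81/1400 = 0.0579 ≈ 5.8%, i.e. 5.8 map units.

5.8 map units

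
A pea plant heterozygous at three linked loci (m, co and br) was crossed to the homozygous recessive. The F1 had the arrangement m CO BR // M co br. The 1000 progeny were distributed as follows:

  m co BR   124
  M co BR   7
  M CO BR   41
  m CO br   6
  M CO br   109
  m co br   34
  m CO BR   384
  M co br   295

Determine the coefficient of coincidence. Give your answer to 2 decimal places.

0.60

The two rarest classes, m CO br and M co BR, are the double crossovers. Comparing them with the parentals, only the br allele has switched, so br is the middle locus and the order is m – br – co.
m–br: (75 + 13)/1000 = 0.0880; br–co: (233 + 13)/1000 = 0.2460.
Expected DCO frequency = 0.0880 × 0.2460 ≈ 0.02165; observed = 13/1000 ≈ 0.01300.
Coefficient of coincidence = 0.01300/0.02165 ≈ 0.60.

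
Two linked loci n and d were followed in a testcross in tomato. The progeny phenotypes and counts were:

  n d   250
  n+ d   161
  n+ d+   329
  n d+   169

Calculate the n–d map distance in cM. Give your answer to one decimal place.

36.3 cM

The two most frequent classes, n+ d+ (329) and n d (250), are the parental types, so the F1 was n+ d+ / n d.
The recombinant classes are n+ d and n d+: 161 + 169 = 330.
Recombination frequency = 330/909 = 0.3630 ≈ 36.3%, i.e. 36.3 cM.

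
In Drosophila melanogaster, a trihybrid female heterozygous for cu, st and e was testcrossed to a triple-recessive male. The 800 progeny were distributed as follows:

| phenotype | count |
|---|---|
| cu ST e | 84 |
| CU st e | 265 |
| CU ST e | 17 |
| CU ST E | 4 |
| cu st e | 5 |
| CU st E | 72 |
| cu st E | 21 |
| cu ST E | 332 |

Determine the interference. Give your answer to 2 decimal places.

0.07

The two most frequent reciprocal classes, CU st e and cu ST E, are the parental types, so the F1 was CU st e / cu ST E.
The two rarest classes, cu st e and CU ST E, are the double crossovers. Comparing them with the parentals, only the cu allele has switched, so cu is the middle locus and the order is st – cu – e.
st–cu: (38 + 9)/800 = 0.0587; cu–e: (156 + 9)/800 = 0.2062.
Expected DCO frequency = 0.0587 × 0.2062 ≈ 0.01210; observed = 9/800 ≈ 0.01125.
Coefficient of coincidence = 0.01125/0.01210 ≈ 0.93; interference = 1 − 0.93 = 0.07.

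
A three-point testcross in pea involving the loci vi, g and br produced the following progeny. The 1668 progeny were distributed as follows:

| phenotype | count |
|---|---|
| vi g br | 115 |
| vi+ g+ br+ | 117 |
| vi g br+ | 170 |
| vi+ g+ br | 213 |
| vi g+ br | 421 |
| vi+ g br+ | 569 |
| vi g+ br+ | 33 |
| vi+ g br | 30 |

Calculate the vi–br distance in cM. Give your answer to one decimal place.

The two most frequent reciprocal classes, vi+ g br+ and vi g+ br, are the parental types, so the F1 was vi+ g br+ / vi g+ br.
The two rarest classes, vi+ g br and vi g+ br+, are the double crossovers. Comparing them with the parentals, only the br allele has switched, so br is the middle locus and the order is vi – br – g.
Crossovers in the vi–br interval produce the single-crossover classes vi g br+ and vi+ g+ br (170 + 213 = 383) plus the double crossovers (63).
RF(vi–br) = (383 + 63) / 1668 = 446/1668 = 0.2674 → 26.7 cM.

26.7 cM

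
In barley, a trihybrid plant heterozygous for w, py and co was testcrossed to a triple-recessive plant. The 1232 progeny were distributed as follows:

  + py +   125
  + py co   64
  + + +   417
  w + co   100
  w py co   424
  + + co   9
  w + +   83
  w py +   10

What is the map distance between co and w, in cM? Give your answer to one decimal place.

13.5 cM

The two most frequent reciprocal classes, + + + and w py co, are the parental types, so the F1 was + + + / w py co.
The two rarest classes, + + co and w py +, are the double crossovers. Comparing them with the parentals, only the co allele has switched, so co is the middle locus and the order is py – co – w.
Crossovers in the co–w interval produce the single-crossover classes w + + and + py co (83 + 64 = 147) plus the double crossovers (19).
RF(co–w) = (147 + 19) / 1232 = 166/1232 = 0.1347 → 13.5 cM.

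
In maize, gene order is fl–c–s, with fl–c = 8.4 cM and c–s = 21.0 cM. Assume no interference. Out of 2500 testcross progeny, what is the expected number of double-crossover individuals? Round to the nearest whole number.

44

Map distances give recombination frequencies of 0.084 and 0.210 for the two intervals.
With no interference, expected double-crossover frequency = 0.084 × 0.210 = 0.01764.
Expected number = 0.01764 × 2500 = 44.10 ≈ 44.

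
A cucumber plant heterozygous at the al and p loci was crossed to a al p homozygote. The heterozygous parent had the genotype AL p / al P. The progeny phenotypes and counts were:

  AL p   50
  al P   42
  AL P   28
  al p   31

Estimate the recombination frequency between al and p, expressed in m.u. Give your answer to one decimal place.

The recombinant classes are AL P and al p: 28 + 31 = 59.
Recombination frequency = 59/151 = 0.3907 ≈ 39.1%, i.e. 39.1 m.u.

39.1 m.u.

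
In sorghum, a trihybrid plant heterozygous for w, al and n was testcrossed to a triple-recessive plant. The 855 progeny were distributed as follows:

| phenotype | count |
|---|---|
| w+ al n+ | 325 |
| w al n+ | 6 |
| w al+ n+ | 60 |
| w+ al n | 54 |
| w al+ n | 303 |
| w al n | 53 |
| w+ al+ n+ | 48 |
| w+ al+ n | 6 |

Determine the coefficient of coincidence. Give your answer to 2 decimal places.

0.72

The two most frequent reciprocal classes, w+ al n+ and w al+ n, are the parental types, so the F1 was w+ al n+ / w al+ n.
The two rarest classes, w al n+ and w+ al+ n, are the double crossovers. Comparing them with the parentals, only the w allele has switched, so w is the middle locus and the order is n – w – al.
n–w: (114 + 12)/855 = 0.1474; w–al: (101 + 12)/855 = 0.1322.
Expected DCO frequency = 0.1474 × 0.1322 ≈ 0.01949; observed = 12/855 ≈ 0.01404.
Coefficient of coincidence = 0.01404/0.01949 ≈ 0.72.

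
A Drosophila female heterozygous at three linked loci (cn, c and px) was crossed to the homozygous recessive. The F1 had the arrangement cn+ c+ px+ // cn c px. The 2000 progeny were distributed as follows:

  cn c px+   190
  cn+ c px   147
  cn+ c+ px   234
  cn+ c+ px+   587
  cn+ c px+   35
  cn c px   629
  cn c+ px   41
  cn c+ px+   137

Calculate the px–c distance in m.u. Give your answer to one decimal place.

The two rarest classes, cn+ c px+ and cn c+ px, are the double crossovers. Comparing them with the parentals, only the c allele has switched, so c is the middle locus and the order is cn – c – px.
Crossovers in the c–px interval produce the single-crossover classes cn+ c+ px and cn c px+ (234 + 190 = 424) plus the double crossovers (76).
RF(c–px) = (424 + 76) / 2000 = 500/2000 = 0.2500 → 25.0 m.u.

25.0 m.u.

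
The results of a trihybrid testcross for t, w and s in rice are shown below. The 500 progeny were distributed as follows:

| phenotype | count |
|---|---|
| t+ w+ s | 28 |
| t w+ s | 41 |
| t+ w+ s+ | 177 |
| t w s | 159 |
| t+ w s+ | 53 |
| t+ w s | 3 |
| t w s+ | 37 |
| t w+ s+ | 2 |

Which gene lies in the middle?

t

The two most frequent reciprocal classes, t w s and t+ w+ s+, are the parental types, so the F1 was t w s / t+ w+ s+.
The two rarest classes, t+ w s and t w+ s+, are the double crossovers. Comparing them with the parentals, only the t allele has switched, so t is the middle locus and the order is w – t – s.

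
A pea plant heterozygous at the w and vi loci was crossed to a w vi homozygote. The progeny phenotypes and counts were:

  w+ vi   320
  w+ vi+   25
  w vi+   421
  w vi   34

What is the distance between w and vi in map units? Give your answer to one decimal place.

7.4 map units

The two most frequent classes, w+ vi (320) and w vi+ (421), are the parental types, so the F1 was w+ vi / w vi+.
The recombinant classes are w+ vi+ and w vi: 25 + 34 = 59.
Recombination frequency = 59/800 = 0.0737 ≈ 7.4%, i.e. 7.4 map units.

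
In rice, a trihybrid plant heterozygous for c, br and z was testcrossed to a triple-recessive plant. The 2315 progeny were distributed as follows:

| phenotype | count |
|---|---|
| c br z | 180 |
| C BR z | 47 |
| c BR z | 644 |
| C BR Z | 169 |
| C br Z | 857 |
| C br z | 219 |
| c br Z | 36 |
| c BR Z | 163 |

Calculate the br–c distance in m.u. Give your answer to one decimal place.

18.7 m.u.

The two most frequent reciprocal classes, c BR z and C br Z, are the parental types, so the F1 was c BR z / C br Z.
The two rarest classes, C BR z and c br Z, are the double crossovers. Comparing them with the parentals, only the c allele has switched, so c is the middle locus and the order is br – c – z.
Crossovers in the br–c interval produce the single-crossover classes c br z and C BR Z (180 + 169 = 349) plus the double crossovers (83).
RF(br–c) = (349 + 83) / 2315 = 432/2315 = 0.1866 → 18.7 m.u.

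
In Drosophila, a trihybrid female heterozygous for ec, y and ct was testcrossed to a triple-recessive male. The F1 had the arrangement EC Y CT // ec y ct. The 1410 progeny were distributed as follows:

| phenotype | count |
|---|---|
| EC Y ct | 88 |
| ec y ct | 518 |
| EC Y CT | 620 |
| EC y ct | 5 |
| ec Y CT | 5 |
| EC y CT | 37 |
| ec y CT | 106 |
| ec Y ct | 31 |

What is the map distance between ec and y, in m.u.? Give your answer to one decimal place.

The two rarest classes, ec Y CT and EC y ct, are the double crossovers. Comparing them with the parentals, only the ec allele has switched, so ec is the middle locus and the order is ct – ec – y.
Crossovers in the ec–y interval produce the single-crossover classes EC y CT and ec Y ct (37 + 31 = 68) plus the double crossovers (10).
RF(ec–y) = (68 + 10) / 1410 = 78/1410 = 0.0553 → 5.5 m.u.

5.5 m.u.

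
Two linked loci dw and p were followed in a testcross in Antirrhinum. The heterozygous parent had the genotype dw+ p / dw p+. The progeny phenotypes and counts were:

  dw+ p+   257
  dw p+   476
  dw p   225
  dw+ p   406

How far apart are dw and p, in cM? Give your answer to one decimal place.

35.3 cM

The recombinant classes are dw+ p+ and dw p: 257 + 225 = 482.
Recombination frequency = 482/1364 = 0.3534 ≈ 35.3%, i.e. 35.3 cM.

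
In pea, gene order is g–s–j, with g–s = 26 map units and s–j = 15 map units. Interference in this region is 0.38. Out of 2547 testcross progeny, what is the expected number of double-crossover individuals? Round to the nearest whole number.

Map distances give recombination frequencies of 0.260 and 0.150 for the two intervals.
With interference 0.38 (so coincidence = 0.62), expected double-crossover frequency = 0.260 × 0.150 × 0.62 = 0.02418.
Expected number = 0.02418 × 2547 = 61.59 ≈ 62.

62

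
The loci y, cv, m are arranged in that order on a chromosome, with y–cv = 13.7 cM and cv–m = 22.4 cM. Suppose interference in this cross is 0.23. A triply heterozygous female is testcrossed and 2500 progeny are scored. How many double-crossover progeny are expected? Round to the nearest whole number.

59

Map distances give recombination frequencies of 0.137 and 0.224 for the two intervals.
With interference 0.23 (so coincidence = 0.77), expected double-crossover frequency = 0.137 × 0.224 × 0.77 = 0.02363.
Expected number = 0.02363 × 2500 = 59.07 ≈ 59.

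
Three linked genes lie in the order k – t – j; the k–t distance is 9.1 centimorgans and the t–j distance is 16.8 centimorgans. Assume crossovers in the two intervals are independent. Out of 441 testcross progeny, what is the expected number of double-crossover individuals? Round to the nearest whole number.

Map distances give recombination frequencies of 0.091 and 0.168 for the two intervals.
With no interference, expected double-crossover frequency = 0.091 × 0.168 = 0.01529.
Expected number = 0.01529 × 441 = 6.74 ≈ 7.

7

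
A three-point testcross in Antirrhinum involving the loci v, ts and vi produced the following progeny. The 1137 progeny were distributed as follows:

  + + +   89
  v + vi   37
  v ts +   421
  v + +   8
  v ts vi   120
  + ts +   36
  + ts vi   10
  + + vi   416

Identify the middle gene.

ts

The two most frequent reciprocal classes, v ts + and + + vi, are the parental types, so the F1 was v ts + / + + vi.
The two rarest classes, v + + and + ts vi, are the double crossovers. Comparing them with the parentals, only the ts allele has switched, so ts is the middle locus and the order is vi – ts – v.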